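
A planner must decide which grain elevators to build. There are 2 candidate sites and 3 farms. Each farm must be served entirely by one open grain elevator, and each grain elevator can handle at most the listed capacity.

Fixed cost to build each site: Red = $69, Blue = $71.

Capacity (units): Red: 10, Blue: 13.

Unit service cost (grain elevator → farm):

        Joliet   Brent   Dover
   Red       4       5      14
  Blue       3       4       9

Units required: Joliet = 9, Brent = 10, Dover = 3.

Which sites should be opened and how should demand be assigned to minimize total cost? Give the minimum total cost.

Open {Red, Blue}: Joliet→Red 4·9=36, Brent→Blue 4·10=40, Dover→Blue 9·3=27.
Loads: Red carries 9/10, Blue carries 13/13. Service 103; fixed 140; total 243.
Next best feasible plan costs 244.

Minimum total cost: 243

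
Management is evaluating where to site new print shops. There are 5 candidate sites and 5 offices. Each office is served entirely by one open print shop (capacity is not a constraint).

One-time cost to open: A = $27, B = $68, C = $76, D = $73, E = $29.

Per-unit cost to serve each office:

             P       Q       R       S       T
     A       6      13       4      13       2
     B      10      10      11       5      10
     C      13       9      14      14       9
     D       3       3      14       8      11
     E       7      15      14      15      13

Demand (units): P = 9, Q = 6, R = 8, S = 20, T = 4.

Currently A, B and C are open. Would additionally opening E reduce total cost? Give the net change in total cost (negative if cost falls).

Current service cost with {A, B, C}: 248.
Adding E: each office re-picks its cheapest; new service cost 248, saving 0.
Extra fixed cost: 29. Net change = 29 − 0 = 29.
(Totals: 419 → 448.)

No — net change +29 (cost rises by 29).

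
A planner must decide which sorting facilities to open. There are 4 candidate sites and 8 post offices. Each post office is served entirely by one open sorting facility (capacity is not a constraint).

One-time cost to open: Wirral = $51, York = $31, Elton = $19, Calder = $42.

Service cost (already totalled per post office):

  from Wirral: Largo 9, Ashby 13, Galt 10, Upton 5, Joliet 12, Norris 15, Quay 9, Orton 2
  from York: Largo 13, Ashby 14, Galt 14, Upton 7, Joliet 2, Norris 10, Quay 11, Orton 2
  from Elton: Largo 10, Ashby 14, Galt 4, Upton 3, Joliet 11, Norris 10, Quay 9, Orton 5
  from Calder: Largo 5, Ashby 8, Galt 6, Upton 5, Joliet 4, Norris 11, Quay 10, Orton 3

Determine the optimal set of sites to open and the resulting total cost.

For any fixed open set, each post office goes to its cheapest open site; total = fixed + service.
{Elton}: Largo→Elton 10, Ashby→Elton 14, Galt→Elton 4, Upton→Elton 3, Joliet→Elton 11, Norris→Elton 10, Quay→Elton 9, Orton→Elton 5. Service 66; fixed 19; total 85.
{Calder}: Largo→Calder 5, Ashby→Calder 8, Galt→Calder 6, Upton→Calder 5, Joliet→Calder 4, Norris→Calder 11, Quay→Calder 10, Orton→Calder 3. Service 52; fixed 42; total 94.
{York}: service 73 + fixed 31 = 104
{Wirral, York, Elton, Calder}: service 43 + fixed 143 = 186
No other subset beats 85.

Open Elton only; minimum total cost 85.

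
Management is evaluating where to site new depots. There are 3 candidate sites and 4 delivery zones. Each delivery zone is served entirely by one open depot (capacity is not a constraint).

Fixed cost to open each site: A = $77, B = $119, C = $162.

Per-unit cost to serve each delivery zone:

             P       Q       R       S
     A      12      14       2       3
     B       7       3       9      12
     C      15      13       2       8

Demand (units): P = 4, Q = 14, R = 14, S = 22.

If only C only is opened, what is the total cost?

Total cost: 608

Each delivery zone is assigned to its cheapest site among the open ones.
{C}: P→C 15·4=60, Q→C 13·14=182, R→C 2·14=28, S→C 8·22=176. Service 446; fixed 162; total 608.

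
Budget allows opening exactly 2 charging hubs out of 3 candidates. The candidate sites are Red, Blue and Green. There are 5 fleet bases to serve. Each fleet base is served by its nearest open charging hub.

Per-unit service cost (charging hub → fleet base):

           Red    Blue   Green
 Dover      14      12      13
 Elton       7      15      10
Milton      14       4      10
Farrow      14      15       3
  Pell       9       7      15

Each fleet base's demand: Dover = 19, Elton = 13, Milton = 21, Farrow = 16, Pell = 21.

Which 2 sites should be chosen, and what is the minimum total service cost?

With exactly 2 open, each fleet base uses its cheapest among the chosen.
{Blue, Green}: Dover→Blue 12·19=228, Elton→Green 10·13=130, Milton→Blue 4·21=84, Farrow→Green 3·16=48, Pell→Blue 7·21=147. Service cost 637.
{Red, Blue}: service cost 774
{Red, Green}: service cost 785
Among all 3 size-2 choices, {Blue, Green} is lowest.

Choose Blue and Green; total service cost 637.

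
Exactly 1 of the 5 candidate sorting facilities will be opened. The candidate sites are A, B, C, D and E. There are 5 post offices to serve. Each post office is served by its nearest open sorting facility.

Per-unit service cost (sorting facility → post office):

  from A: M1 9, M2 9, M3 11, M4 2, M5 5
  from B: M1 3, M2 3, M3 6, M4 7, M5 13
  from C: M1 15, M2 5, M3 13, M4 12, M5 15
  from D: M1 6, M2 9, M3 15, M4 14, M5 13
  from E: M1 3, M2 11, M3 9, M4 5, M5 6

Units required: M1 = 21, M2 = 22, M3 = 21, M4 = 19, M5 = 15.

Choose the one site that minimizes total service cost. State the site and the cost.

With exactly 1 open, each post office uses its cheapest among the chosen.
{B}: M1→B 3·21=63, M2→B 3·22=66, M3→B 6·21=126, M4→B 7·19=133, M5→B 13·15=195. Service cost 583.
{E}: service cost 679
{A}: service cost 731
Among all 5 size-1 choices, {B} is lowest.

Choose B only; total service cost 583.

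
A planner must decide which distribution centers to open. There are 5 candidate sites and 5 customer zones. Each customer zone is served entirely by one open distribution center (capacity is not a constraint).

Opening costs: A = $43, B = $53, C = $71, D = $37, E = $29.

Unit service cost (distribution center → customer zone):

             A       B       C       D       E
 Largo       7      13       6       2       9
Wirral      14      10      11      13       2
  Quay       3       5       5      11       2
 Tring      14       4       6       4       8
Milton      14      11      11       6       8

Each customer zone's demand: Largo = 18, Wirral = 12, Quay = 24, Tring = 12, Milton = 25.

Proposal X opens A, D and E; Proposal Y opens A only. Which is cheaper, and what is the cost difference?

Proposal X is cheaper by 512.

Proposal X: {A, D, E}: Largo→D 2·18=36, Wirral→E 2·12=24, Quay→E 2·24=48, Tring→D 4·12=48, Milton→D 6·25=150. Service 306; fixed 109; total 415.
Proposal Y: {A}: Largo→A 7·18=126, Wirral→A 14·12=168, Quay→A 3·24=72, Tring→A 14·12=168, Milton→A 14·25=350. Service 884; fixed 43; total 927.
Difference: |415 − 927| = 512.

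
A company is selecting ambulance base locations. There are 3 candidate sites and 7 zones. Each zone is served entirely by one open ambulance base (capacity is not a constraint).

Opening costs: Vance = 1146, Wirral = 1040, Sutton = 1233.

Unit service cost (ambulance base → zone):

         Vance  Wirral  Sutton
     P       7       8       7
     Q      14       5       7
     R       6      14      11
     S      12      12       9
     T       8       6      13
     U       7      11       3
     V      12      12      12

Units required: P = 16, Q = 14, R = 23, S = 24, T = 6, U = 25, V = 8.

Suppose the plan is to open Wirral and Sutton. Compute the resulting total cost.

Total cost: 3131

Each zone is assigned to its cheapest site among the open ones.
{Wirral, Sutton}: P→Sutton 7·16=112, Q→Wirral 5·14=70, R→Sutton 11·23=253, S→Sutton 9·24=216, T→Wirral 6·6=36, U→Sutton 3·25=75, V→Wirral 12·8=96. Service 858; fixed 2273; total 3131.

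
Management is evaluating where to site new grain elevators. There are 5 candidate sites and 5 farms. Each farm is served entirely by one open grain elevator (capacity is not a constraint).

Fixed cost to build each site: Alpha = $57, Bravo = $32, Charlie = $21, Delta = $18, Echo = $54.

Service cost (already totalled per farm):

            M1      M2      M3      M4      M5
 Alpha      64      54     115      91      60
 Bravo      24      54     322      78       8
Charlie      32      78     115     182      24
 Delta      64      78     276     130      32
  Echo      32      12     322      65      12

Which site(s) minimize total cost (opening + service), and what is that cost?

For any fixed open set, each farm goes to its cheapest open site; total = fixed + service.
{Charlie, Echo}: M1→Charlie 32, M2→Echo 12, M3→Charlie 115, M4→Echo 65, M5→Echo 12. Service 236; fixed 75; total 311.
{Charlie, Delta, Echo}: service 236 + fixed 93 = 329
{Bravo, Charlie, Echo}: service 224 + fixed 107 = 331
{Alpha, Bravo, Charlie, Delta, Echo}: M1→Bravo 24, M2→Echo 12, M3→Alpha 115, M4→Echo 65, M5→Bravo 8. Service 224; fixed 182; total 406.
No other subset beats 311.

Open Charlie and Echo; minimum total cost 311.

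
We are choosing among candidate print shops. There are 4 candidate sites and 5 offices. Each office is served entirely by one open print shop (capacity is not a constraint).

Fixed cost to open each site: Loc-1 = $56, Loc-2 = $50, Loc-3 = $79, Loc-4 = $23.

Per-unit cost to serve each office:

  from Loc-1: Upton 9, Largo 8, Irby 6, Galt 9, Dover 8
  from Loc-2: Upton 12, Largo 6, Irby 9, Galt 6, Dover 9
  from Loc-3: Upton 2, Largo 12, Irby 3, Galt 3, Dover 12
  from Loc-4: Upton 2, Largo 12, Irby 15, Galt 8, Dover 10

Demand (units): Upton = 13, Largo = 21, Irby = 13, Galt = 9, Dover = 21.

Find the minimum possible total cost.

For any fixed open set, each office goes to its cheapest open site; total = fixed + service.
{Loc-2, Loc-3}: Upton→Loc-3 2·13=26, Largo→Loc-2 6·21=126, Irby→Loc-3 3·13=39, Galt→Loc-3 3·9=27, Dover→Loc-2 9·21=189. Service 407; fixed 129; total 536.
{Loc-2, Loc-3, Loc-4}: Upton→Loc-3 2·13=26, Largo→Loc-2 6·21=126, Irby→Loc-3 3·13=39, Galt→Loc-3 3·9=27, Dover→Loc-2 9·21=189. Service 407; fixed 152; total 559.
{Loc-1, Loc-3}: Upton→Loc-3 2·13=26, Largo→Loc-1 8·21=168, Irby→Loc-3 3·13=39, Galt→Loc-3 3·9=27, Dover→Loc-1 8·21=168. Service 428; fixed 135; total 563.
{Loc-1, Loc-2, Loc-3, Loc-4}: service 386 + fixed 208 = 594
No other subset beats 536.

Minimum total cost: 536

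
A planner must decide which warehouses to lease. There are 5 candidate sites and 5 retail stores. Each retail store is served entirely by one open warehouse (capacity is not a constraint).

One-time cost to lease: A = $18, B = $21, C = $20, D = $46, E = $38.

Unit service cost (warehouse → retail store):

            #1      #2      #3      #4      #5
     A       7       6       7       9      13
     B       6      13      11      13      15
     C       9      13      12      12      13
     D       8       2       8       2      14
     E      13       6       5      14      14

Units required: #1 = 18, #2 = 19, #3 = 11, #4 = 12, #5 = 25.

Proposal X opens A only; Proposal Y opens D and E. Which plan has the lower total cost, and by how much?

Proposal X: {A}: #1→A 7·18=126, #2→A 6·19=114, #3→A 7·11=77, #4→A 9·12=108, #5→A 13·25=325. Service 750; fixed 18; total 768.
Proposal Y: {D, E}: #1→D 8·18=144, #2→D 2·19=38, #3→E 5·11=55, #4→D 2·12=24, #5→D 14·25=350. Service 611; fixed 84; total 695.
Difference: |768 − 695| = 73.

Proposal Y is cheaper by 73.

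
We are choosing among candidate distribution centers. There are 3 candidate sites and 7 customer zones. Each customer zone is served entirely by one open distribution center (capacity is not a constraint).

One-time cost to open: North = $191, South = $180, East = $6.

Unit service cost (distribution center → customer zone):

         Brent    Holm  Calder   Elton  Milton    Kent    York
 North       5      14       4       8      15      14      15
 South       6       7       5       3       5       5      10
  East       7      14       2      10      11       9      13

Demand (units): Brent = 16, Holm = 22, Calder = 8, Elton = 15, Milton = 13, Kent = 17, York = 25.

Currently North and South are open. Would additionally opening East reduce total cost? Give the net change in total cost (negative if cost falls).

Yes — net change −10 (cost falls by 10).

Current service cost with {North, South}: 711.
Adding East: each customer zone re-picks its cheapest; new service cost 695, saving 16.
Extra fixed cost: 6. Net change = 6 − 16 = -10.
(Totals: 1082 → 1072.)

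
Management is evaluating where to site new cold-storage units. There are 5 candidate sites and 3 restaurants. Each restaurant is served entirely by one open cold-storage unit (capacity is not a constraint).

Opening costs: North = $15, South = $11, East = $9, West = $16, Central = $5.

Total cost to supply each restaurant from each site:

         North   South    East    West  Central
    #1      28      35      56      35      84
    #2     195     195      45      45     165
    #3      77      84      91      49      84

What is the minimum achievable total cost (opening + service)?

For any fixed open set, each restaurant goes to its cheapest open site; total = fixed + service.
{West}: #1→West 35, #2→West 45, #3→West 49. Service 129; fixed 16; total 145.
{West, Central}: service 129 + fixed 21 = 150
{North, West}: service 122 + fixed 31 = 153
{North, South, East, West, Central}: service 122 + fixed 56 = 178
No other subset beats 145.

Minimum total cost: 145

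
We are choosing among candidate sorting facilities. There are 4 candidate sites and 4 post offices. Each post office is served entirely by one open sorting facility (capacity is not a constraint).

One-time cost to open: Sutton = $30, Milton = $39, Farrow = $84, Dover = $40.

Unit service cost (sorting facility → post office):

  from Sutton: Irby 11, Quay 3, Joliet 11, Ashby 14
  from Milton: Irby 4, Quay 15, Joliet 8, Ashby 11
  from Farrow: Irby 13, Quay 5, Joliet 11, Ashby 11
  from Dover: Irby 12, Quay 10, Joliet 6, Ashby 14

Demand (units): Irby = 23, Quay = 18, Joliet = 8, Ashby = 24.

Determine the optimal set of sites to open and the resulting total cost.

Open Sutton and Milton; minimum total cost 543.

For any fixed open set, each post office goes to its cheapest open site; total = fixed + service.
{Sutton, Milton}: Irby→Milton 4·23=92, Quay→Sutton 3·18=54, Joliet→Milton 8·8=64, Ashby→Milton 11·24=264. Service 474; fixed 69; total 543.
{Sutton, Milton, Dover}: service 458 + fixed 109 = 567
{Sutton, Milton, Farrow}: Irby→Milton 4·23=92, Quay→Sutton 3·18=54, Joliet→Milton 8·8=64, Ashby→Milton 11·24=264. Service 474; fixed 153; total 627.
{Sutton, Milton, Farrow, Dover}: service 458 + fixed 193 = 651
No other subset beats 543.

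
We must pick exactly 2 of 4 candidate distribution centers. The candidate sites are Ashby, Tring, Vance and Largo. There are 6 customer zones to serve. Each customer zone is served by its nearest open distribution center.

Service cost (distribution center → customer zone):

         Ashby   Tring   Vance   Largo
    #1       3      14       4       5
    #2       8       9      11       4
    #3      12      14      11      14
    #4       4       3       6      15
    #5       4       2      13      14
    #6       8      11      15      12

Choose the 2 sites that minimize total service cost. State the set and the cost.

Choose Ashby and Largo; total service cost 35.

With exactly 2 open, each customer zone uses its cheapest among the chosen.
{Ashby, Largo}: #1→Ashby 3, #2→Largo 4, #3→Ashby 12, #4→Ashby 4, #5→Ashby 4, #6→Ashby 8. Service cost 35.
{Ashby, Tring}: service cost 36
{Ashby, Vance}: service cost 38
Among all 6 size-2 choices, {Ashby, Largo} is lowest.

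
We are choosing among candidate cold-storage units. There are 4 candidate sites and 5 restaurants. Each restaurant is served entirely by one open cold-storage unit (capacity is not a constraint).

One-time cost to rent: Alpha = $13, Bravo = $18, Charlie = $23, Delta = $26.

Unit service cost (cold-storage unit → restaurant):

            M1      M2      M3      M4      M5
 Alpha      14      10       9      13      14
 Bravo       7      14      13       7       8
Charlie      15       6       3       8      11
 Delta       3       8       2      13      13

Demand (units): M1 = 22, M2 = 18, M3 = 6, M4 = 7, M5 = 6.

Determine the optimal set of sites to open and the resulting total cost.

For any fixed open set, each restaurant goes to its cheapest open site; total = fixed + service.
{Bravo, Charlie, Delta}: M1→Delta 3·22=66, M2→Charlie 6·18=108, M3→Delta 2·6=12, M4→Bravo 7·7=49, M5→Bravo 8·6=48. Service 283; fixed 67; total 350.
{Charlie, Delta}: M1→Delta 3·22=66, M2→Charlie 6·18=108, M3→Delta 2·6=12, M4→Charlie 8·7=56, M5→Charlie 11·6=66. Service 308; fixed 49; total 357.
{Alpha, Bravo, Charlie, Delta}: service 283 + fixed 80 = 363
{Alpha}: service 717 + fixed 13 = 730
No other subset beats 350.

Open Bravo, Charlie and Delta; minimum total cost 350.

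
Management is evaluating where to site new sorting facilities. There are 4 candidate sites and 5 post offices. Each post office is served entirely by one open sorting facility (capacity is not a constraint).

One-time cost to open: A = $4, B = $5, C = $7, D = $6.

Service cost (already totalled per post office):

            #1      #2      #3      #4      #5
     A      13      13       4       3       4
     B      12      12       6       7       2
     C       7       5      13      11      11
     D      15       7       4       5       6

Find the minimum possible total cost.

For any fixed open set, each post office goes to its cheapest open site; total = fixed + service.
{A, C}: #1→C 7, #2→C 5, #3→A 4, #4→A 3, #5→A 4. Service 23; fixed 11; total 34.
{A, B, C}: #1→C 7, #2→C 5, #3→A 4, #4→A 3, #5→B 2. Service 21; fixed 16; total 37.
{B, C}: #1→C 7, #2→C 5, #3→B 6, #4→B 7, #5→B 2. Service 27; fixed 12; total 39.
{A, B, C, D}: service 21 + fixed 22 = 43
(All 15 nonempty subsets were checked; A and C is lowest.)

Minimum total cost: 34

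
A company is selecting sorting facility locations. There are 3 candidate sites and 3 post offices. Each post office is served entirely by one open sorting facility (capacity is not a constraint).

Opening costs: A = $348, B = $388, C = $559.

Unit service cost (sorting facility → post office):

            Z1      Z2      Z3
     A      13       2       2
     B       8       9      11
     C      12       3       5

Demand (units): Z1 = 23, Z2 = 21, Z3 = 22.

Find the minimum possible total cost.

Minimum total cost: 733

For any fixed open set, each post office goes to its cheapest open site; total = fixed + service.
{A}: Z1→A 13·23=299, Z2→A 2·21=42, Z3→A 2·22=44. Service 385; fixed 348; total 733.
{B}: Z1→B 8·23=184, Z2→B 9·21=189, Z3→B 11·22=242. Service 615; fixed 388; total 1003.
{A, B}: Z1→B 8·23=184, Z2→A 2·21=42, Z3→A 2·22=44. Service 270; fixed 736; total 1006.
{A, B, C}: Z1→B 8·23=184, Z2→A 2·21=42, Z3→A 2·22=44. Service 270; fixed 1295; total 1565.
No other subset beats 733.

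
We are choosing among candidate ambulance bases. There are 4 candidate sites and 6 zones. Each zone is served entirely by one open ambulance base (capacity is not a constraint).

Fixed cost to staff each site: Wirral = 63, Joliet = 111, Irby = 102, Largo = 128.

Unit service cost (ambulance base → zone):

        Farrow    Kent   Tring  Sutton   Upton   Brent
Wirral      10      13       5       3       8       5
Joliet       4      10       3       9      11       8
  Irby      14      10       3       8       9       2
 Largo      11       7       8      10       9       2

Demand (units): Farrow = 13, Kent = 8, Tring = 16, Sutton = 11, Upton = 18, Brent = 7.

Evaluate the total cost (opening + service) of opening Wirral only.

Total cost: 589

Each zone is assigned to its cheapest site among the open ones.
{Wirral}: Farrow→Wirral 10·13=130, Kent→Wirral 13·8=104, Tring→Wirral 5·16=80, Sutton→Wirral 3·11=33, Upton→Wirral 8·18=144, Brent→Wirral 5·7=35. Service 526; fixed 63; total 589.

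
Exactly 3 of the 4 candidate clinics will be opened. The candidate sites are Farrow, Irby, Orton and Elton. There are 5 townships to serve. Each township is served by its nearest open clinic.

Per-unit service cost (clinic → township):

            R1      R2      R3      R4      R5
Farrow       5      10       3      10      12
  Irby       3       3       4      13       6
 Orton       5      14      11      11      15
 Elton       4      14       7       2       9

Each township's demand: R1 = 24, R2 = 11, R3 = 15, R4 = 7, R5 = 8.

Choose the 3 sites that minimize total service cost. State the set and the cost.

Choose Farrow, Irby and Elton; total service cost 212.

With exactly 3 open, each township uses its cheapest among the chosen.
{Farrow, Irby, Elton}: R1→Irby 3·24=72, R2→Irby 3·11=33, R3→Farrow 3·15=45, R4→Elton 2·7=14, R5→Irby 6·8=48. Service cost 212.
{Irby, Orton, Elton}: service cost 227
{Farrow, Irby, Orton}: service cost 268
Among all 4 size-3 choices, {Farrow, Irby, Elton} is lowest.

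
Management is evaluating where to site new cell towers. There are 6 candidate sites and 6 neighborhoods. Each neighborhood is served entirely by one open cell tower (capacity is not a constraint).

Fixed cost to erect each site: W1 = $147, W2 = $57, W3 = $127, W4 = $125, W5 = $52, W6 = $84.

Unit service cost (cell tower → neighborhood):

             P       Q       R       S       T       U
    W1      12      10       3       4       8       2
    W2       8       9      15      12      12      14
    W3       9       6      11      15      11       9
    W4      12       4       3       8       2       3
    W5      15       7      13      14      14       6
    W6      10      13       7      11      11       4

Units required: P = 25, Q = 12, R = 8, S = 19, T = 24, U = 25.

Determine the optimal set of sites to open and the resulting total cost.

Open W2 and W4; minimum total cost 729.

For any fixed open set, each neighborhood goes to its cheapest open site; total = fixed + service.
{W2, W4}: P→W2 8·25=200, Q→W4 4·12=48, R→W4 3·8=24, S→W4 8·19=152, T→W4 2·24=48, U→W4 3·25=75. Service 547; fixed 182; total 729.
{W4}: service 647 + fixed 125 = 772
{W1, W2, W4}: P→W2 8·25=200, Q→W4 4·12=48, R→W1 3·8=24, S→W1 4·19=76, T→W4 2·24=48, U→W1 2·25=50. Service 446; fixed 329; total 775.
{W1, W2, W3, W4, W5, W6}: P→W2 8·25=200, Q→W4 4·12=48, R→W1 3·8=24, S→W1 4·19=76, T→W4 2·24=48, U→W1 2·25=50. Service 446; fixed 592; total 1038.
No other subset beats 729.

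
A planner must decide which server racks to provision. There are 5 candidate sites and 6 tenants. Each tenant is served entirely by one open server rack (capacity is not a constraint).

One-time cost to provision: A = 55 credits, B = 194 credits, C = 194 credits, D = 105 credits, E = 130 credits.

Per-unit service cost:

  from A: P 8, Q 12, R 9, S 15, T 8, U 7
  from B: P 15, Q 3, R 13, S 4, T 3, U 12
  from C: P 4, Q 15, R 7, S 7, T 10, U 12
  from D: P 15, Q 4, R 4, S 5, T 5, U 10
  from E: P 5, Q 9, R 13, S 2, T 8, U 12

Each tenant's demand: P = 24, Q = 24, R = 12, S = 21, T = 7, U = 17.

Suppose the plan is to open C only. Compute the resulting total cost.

Each tenant is assigned to its cheapest site among the open ones.
{C}: P→C 4·24=96, Q→C 15·24=360, R→C 7·12=84, S→C 7·21=147, T→C 10·7=70, U→C 12·17=204. Service 961; fixed 194; total 1155.

Total cost: 1155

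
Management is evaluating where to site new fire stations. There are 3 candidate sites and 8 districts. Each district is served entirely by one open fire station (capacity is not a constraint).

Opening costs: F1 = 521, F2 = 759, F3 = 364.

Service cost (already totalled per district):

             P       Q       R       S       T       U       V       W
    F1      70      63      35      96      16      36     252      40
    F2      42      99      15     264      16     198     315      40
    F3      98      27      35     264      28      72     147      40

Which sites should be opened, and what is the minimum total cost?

For any fixed open set, each district goes to its cheapest open site; total = fixed + service.
{F3}: P→F3 98, Q→F3 27, R→F3 35, S→F3 264, T→F3 28, U→F3 72, V→F3 147, W→F3 40. Service 711; fixed 364; total 1075.
{F1}: P→F1 70, Q→F1 63, R→F1 35, S→F1 96, T→F1 16, U→F1 36, V→F1 252, W→F1 40. Service 608; fixed 521; total 1129.
{F1, F3}: P→F1 70, Q→F3 27, R→F1 35, S→F1 96, T→F1 16, U→F1 36, V→F3 147, W→F1 40. Service 467; fixed 885; total 1352.
{F1, F2, F3}: service 419 + fixed 1644 = 2063
(All 7 nonempty subsets were checked; F3 only is lowest.)

Open F3 only; minimum total cost 1075.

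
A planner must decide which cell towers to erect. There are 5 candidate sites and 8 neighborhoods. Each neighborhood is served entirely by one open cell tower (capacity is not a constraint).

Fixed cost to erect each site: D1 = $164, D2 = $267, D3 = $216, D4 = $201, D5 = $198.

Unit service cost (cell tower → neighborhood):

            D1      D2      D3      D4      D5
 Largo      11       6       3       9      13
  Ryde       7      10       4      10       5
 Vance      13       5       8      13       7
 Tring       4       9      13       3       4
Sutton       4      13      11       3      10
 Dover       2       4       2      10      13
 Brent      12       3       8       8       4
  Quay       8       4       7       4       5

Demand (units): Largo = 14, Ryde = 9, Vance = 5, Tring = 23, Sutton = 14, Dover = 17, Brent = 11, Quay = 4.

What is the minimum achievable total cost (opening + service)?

For any fixed open set, each neighborhood goes to its cheapest open site; total = fixed + service.
{D3, D4}: Largo→D3 3·14=42, Ryde→D3 4·9=36, Vance→D3 8·5=40, Tring→D4 3·23=69, Sutton→D4 3·14=42, Dover→D3 2·17=34, Brent→D3 8·11=88, Quay→D4 4·4=16. Service 367; fixed 417; total 784.
{D1}: service 628 + fixed 164 = 792
{D1, D3}: service 416 + fixed 380 = 796
{D1, D2, D3, D4, D5}: service 297 + fixed 1046 = 1343
No other subset beats 784.

Minimum total cost: 784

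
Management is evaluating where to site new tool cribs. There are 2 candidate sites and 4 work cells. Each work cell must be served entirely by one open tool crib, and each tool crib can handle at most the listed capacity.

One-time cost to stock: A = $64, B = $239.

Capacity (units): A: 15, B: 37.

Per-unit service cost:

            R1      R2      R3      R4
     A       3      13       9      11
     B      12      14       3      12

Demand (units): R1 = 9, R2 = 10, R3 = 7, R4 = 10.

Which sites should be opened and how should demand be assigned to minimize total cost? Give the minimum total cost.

Open {A, B}: R1→A 3·9=27, R2→B 14·10=140, R3→B 3·7=21, R4→B 12·10=120.
Loads: A carries 9/15, B carries 27/37. Service 308; fixed 303; total 611.
Next best feasible plan costs 628.

Minimum total cost: 611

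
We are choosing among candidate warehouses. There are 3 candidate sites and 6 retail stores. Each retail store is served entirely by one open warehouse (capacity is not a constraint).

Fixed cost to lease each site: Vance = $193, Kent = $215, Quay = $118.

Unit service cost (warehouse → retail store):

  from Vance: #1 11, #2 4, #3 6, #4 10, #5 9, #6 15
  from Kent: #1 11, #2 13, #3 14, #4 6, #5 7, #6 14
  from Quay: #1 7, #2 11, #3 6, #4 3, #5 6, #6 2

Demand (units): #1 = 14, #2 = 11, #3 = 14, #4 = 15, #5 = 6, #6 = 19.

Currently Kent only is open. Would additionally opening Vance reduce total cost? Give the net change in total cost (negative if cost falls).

Current service cost with {Kent}: 891.
Adding Vance: each retail store re-picks its cheapest; new service cost 680, saving 211.
Extra fixed cost: 193. Net change = 193 − 211 = -18.
(Totals: 1106 → 1088.)

Yes — net change −18 (cost falls by 18).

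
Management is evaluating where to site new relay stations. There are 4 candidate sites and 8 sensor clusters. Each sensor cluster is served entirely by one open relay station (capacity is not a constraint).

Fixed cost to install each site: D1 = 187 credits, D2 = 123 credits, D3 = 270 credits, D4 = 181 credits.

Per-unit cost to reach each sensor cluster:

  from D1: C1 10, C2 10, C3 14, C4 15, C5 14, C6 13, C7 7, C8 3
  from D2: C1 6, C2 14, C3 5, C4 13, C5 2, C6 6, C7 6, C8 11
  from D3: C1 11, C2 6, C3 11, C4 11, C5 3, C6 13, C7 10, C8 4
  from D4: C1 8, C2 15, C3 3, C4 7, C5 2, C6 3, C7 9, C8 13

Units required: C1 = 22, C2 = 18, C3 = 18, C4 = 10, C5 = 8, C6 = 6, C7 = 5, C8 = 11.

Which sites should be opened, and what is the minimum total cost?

For any fixed open set, each sensor cluster goes to its cheapest open site; total = fixed + service.
{D2}: C1→D2 6·22=132, C2→D2 14·18=252, C3→D2 5·18=90, C4→D2 13·10=130, C5→D2 2·8=16, C6→D2 6·6=36, C7→D2 6·5=30, C8→D2 11·11=121. Service 807; fixed 123; total 930.
{D1, D4}: service 582 + fixed 368 = 950
{D1, D2}: C1→D2 6·22=132, C2→D1 10·18=180, C3→D2 5·18=90, C4→D2 13·10=130, C5→D2 2·8=16, C6→D2 6·6=36, C7→D2 6·5=30, C8→D1 3·11=33. Service 647; fixed 310; total 957.
{D1, D2, D3, D4}: service 461 + fixed 761 = 1222
No other subset beats 930.

Open D2 only; minimum total cost 930.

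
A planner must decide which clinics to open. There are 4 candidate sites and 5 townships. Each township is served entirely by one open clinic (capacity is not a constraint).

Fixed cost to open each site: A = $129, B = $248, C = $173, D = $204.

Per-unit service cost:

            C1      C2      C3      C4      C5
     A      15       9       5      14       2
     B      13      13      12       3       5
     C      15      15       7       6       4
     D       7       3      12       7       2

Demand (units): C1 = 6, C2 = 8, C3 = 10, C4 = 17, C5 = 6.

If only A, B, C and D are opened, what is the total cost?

Each township is assigned to its cheapest site among the open ones.
{A, B, C, D}: C1→D 7·6=42, C2→D 3·8=24, C3→A 5·10=50, C4→B 3·17=51, C5→A 2·6=12. Service 179; fixed 754; total 933.

Total cost: 933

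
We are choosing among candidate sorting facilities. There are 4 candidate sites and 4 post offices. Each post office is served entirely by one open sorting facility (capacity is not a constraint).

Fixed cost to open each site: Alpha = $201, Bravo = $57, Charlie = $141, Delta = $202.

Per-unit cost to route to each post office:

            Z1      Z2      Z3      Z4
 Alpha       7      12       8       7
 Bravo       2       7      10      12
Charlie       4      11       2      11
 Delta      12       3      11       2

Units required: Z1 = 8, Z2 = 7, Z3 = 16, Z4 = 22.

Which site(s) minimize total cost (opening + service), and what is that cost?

For any fixed open set, each post office goes to its cheapest open site; total = fixed + service.
{Charlie, Delta}: Z1→Charlie 4·8=32, Z2→Delta 3·7=21, Z3→Charlie 2·16=32, Z4→Delta 2·22=44. Service 129; fixed 343; total 472.
{Bravo, Delta}: service 241 + fixed 259 = 500
{Bravo, Charlie, Delta}: service 113 + fixed 400 = 513
{Alpha, Bravo, Charlie, Delta}: service 113 + fixed 601 = 714
(All 15 nonempty subsets were checked; Charlie and Delta is lowest.)

Open Charlie and Delta; minimum total cost 472.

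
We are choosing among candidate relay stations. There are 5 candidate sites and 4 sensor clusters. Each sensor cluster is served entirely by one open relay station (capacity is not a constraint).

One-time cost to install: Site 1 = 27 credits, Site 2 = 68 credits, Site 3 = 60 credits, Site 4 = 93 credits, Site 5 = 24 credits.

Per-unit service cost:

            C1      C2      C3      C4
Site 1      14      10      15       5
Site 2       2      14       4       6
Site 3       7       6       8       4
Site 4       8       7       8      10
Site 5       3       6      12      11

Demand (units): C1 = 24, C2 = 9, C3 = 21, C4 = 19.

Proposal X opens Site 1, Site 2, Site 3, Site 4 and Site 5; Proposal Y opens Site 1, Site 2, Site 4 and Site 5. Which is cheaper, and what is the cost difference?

Proposal X: {Site 1, Site 2, Site 3, Site 4, Site 5}: C1→Site 2 2·24=48, C2→Site 3 6·9=54, C3→Site 2 4·21=84, C4→Site 3 4·19=76. Service 262; fixed 272; total 534.
Proposal Y: {Site 1, Site 2, Site 4, Site 5}: C1→Site 2 2·24=48, C2→Site 5 6·9=54, C3→Site 2 4·21=84, C4→Site 1 5·19=95. Service 281; fixed 212; total 493.
Difference: |534 − 493| = 41.

Proposal Y is cheaper by 41.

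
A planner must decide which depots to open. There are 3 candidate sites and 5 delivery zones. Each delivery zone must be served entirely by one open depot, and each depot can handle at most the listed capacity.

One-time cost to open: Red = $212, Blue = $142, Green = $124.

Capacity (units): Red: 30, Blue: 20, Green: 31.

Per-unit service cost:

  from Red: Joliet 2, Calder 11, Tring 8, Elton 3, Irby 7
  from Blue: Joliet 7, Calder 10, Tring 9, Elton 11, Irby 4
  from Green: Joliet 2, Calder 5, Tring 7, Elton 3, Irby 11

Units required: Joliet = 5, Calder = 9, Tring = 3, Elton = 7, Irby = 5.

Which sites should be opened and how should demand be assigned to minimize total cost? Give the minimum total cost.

Open {Green}: Joliet→Green 2·5=10, Calder→Green 5·9=45, Tring→Green 7·3=21, Elton→Green 3·7=21, Irby→Green 11·5=55.
Loads: Green carries 29/31. Service 152; fixed 124; total 276.
Next best feasible plan costs 383.

Minimum total cost: 276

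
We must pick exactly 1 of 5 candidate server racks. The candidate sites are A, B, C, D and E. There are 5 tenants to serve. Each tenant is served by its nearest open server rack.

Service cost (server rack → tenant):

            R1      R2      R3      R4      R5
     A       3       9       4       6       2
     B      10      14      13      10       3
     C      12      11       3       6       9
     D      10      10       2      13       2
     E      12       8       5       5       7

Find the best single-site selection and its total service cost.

With exactly 1 open, each tenant uses its cheapest among the chosen.
{A}: R1→A 3, R2→A 9, R3→A 4, R4→A 6, R5→A 2. Service cost 24.
{D}: service cost 37
{E}: service cost 37
Among all 5 size-1 choices, {A} is lowest.

Choose A only; total service cost 24.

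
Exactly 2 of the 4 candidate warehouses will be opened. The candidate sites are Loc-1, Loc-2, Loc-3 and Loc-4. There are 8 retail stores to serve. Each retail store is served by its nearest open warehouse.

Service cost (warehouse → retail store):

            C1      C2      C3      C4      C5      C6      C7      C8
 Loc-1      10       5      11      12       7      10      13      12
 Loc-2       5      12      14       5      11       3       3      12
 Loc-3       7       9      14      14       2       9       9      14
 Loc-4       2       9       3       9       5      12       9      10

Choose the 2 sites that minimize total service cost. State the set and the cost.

With exactly 2 open, each retail store uses its cheapest among the chosen.
{Loc-2, Loc-4}: C1→Loc-4 2, C2→Loc-4 9, C3→Loc-4 3, C4→Loc-2 5, C5→Loc-4 5, C6→Loc-2 3, C7→Loc-2 3, C8→Loc-4 10. Service cost 40.
{Loc-1, Loc-2}: service cost 51
{Loc-1, Loc-4}: service cost 53
Among all 6 size-2 choices, {Loc-2, Loc-4} is lowest.

Choose Loc-2 and Loc-4; total service cost 40.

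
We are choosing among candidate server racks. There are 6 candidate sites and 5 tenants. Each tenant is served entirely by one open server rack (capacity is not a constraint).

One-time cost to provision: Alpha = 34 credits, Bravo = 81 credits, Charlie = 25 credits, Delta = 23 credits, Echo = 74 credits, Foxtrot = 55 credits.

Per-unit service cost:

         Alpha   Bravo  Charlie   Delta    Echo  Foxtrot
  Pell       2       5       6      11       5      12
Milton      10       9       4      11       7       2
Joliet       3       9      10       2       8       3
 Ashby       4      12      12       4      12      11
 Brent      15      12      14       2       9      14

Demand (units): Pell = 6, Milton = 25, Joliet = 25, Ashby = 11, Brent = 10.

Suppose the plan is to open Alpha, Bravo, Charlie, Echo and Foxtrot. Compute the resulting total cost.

Each tenant is assigned to its cheapest site among the open ones.
{Alpha, Bravo, Charlie, Echo, Foxtrot}: Pell→Alpha 2·6=12, Milton→Foxtrot 2·25=50, Joliet→Alpha 3·25=75, Ashby→Alpha 4·11=44, Brent→Echo 9·10=90. Service 271; fixed 269; total 540.

Total cost: 540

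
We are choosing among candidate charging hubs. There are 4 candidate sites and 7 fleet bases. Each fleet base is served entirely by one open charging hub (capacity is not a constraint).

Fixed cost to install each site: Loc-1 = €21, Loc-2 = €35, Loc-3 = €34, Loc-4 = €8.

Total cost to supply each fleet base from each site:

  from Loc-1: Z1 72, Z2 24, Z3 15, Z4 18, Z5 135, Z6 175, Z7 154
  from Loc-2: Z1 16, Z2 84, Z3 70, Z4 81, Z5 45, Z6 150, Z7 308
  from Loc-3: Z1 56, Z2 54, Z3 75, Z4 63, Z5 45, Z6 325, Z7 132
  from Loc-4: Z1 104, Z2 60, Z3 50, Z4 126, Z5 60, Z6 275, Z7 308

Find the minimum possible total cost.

Minimum total cost: 478

For any fixed open set, each fleet base goes to its cheapest open site; total = fixed + service.
{Loc-1, Loc-2}: Z1→Loc-2 16, Z2→Loc-1 24, Z3→Loc-1 15, Z4→Loc-1 18, Z5→Loc-2 45, Z6→Loc-2 150, Z7→Loc-1 154. Service 422; fixed 56; total 478.
{Loc-1, Loc-2, Loc-4}: service 422 + fixed 64 = 486
{Loc-1, Loc-2, Loc-3}: service 400 + fixed 90 = 490
{Loc-1, Loc-2, Loc-3, Loc-4}: service 400 + fixed 98 = 498
No other subset beats 478.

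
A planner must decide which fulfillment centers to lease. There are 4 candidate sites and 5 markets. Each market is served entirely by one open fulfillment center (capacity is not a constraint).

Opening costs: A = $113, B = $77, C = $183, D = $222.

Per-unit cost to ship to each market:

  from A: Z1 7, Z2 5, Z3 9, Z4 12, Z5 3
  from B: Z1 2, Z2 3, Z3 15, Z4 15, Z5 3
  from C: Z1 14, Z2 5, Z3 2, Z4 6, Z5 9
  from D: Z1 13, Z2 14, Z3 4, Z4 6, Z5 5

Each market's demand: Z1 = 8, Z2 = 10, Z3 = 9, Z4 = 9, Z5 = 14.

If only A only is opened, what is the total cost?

Each market is assigned to its cheapest site among the open ones.
{A}: Z1→A 7·8=56, Z2→A 5·10=50, Z3→A 9·9=81, Z4→A 12·9=108, Z5→A 3·14=42. Service 337; fixed 113; total 450.

Total cost: 450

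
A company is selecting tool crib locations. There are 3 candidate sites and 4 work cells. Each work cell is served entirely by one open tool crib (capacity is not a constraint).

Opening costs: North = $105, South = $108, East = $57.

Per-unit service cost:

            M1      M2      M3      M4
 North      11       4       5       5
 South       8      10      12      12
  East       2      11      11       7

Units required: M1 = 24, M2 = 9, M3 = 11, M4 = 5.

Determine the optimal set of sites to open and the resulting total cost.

Open North and East; minimum total cost 326.

For any fixed open set, each work cell goes to its cheapest open site; total = fixed + service.
{North, East}: M1→East 2·24=48, M2→North 4·9=36, M3→North 5·11=55, M4→North 5·5=25. Service 164; fixed 162; total 326.
{East}: M1→East 2·24=48, M2→East 11·9=99, M3→East 11·11=121, M4→East 7·5=35. Service 303; fixed 57; total 360.
{North, South, East}: service 164 + fixed 270 = 434
(All 7 nonempty subsets were checked; North and East is lowest.)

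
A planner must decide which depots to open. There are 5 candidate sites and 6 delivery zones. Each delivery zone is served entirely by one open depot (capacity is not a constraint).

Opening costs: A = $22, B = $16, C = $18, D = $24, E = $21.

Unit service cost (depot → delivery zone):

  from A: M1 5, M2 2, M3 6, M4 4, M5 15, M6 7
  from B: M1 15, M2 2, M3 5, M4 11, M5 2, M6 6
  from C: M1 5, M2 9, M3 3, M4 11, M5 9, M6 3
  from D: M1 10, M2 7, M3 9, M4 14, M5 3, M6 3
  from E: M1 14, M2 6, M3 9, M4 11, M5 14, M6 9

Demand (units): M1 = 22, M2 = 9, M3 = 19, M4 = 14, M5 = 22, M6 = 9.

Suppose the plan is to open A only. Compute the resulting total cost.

Each delivery zone is assigned to its cheapest site among the open ones.
{A}: M1→A 5·22=110, M2→A 2·9=18, M3→A 6·19=114, M4→A 4·14=56, M5→A 15·22=330, M6→A 7·9=63. Service 691; fixed 22; total 713.

Total cost: 713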